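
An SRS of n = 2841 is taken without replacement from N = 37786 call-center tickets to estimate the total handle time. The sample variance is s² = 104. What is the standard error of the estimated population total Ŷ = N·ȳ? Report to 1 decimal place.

6952.5

Var(Ŷ) = N²·Var(ȳ) = N²·(1 − n/N)·s²/n.
f = 2841/37786 = 0.07518658; Var(ȳ) = 0.92481342·104/2841 = 0.033854486.
Var(Ŷ) = 37786² · 0.033854486 = 4.8336819 × 10^7.
SE(Ŷ) = √(4.8336819 × 10^7) = 6952.5.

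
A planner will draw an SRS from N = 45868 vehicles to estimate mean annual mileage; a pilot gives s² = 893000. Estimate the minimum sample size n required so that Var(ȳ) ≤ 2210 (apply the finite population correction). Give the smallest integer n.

Without fpc, n₀ = s²/D = 893000/2210 = 404.0724.
With fpc, (1 − n/N)·s²/n ≤ D requires n ≥ n₀/(1 + n₀/N) = 404.0724/(1 + 404.0724/45868) = 400.5438.
Rounding up, n = 401.

401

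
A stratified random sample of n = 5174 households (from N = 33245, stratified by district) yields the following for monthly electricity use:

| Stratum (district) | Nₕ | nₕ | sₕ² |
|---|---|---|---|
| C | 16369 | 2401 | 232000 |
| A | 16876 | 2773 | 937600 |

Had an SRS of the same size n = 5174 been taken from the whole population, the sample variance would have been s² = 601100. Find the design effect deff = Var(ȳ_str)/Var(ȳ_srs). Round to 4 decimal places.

0.9460

Var(ȳ_str) = Σ Wₕ²(1−fₕ)sₕ²/nₕ with Wₕ = Nₕ/33245:
  C: (16369/33245)²·(1−2401/16369)·232000/2401 = 19.989389
  A: (16876/33245)²·(1−2773/16876)·937600/2773 = 72.810846
  → Var(ȳ_str) = 92.800235.
Var(ȳ_srs) = (1 − 5174/33245)·601100/5174 = 98.096125.
deff = 92.800235 / 98.096125 = 0.9460.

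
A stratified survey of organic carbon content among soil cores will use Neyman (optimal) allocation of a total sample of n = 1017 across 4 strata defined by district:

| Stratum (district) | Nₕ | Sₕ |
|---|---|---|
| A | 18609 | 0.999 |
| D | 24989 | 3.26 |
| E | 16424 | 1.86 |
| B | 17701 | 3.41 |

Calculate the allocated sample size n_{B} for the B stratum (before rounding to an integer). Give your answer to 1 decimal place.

Neyman allocation: nₕ = n·NₕSₕ / Σⱼ NⱼSⱼ.
Σ NⱼSⱼ = 18609·0.999 + 24989·3.26 + 16424·1.86 + 17701·3.41 = 190963.58.
n_{B} = 1017·17701·3.41 / 190963.58 = 321.5.

321.5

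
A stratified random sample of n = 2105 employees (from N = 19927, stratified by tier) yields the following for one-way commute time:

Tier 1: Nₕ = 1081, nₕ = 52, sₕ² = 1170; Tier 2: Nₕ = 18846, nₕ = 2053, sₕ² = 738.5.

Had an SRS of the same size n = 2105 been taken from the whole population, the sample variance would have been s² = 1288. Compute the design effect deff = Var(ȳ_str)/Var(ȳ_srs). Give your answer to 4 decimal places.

Var(ȳ_str) = Σ Wₕ²(1−fₕ)sₕ²/nₕ with Wₕ = Nₕ/19927:
  Tier 1: (1081/19927)²·(1−52/1081)·1170/52 = 0.063028903
  Tier 2: (18846/19927)²·(1−2053/18846)·738.5/2053 = 0.28669834
  → Var(ȳ_str) = 0.34972724.
Var(ȳ_srs) = (1 − 2105/19927)·1288/2105 = 0.54724056.
deff = 0.34972724 / 0.54724056 = 0.6391.

0.6391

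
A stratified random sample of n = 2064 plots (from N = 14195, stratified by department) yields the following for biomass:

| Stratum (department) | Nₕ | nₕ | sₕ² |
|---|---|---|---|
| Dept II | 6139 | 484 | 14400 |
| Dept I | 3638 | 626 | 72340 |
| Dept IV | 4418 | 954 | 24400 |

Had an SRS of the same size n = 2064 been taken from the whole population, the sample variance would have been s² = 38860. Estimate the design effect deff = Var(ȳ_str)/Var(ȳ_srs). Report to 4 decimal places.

Var(ȳ_str) = Σ Wₕ²(1−fₕ)sₕ²/nₕ with Wₕ = Nₕ/14195:
  Dept II: (6139/14195)²·(1−484/6139)·14400/484 = 5.1259761
  Dept I: (3638/14195)²·(1−626/3638)·72340/626 = 6.2842151
  Dept IV: (4418/14195)²·(1−954/4418)·24400/954 = 1.9425592
  → Var(ȳ_str) = 13.35275.
Var(ȳ_srs) = (1 − 2064/14195)·38860/2064 = 16.089936.
deff = 13.35275 / 16.089936 = 0.8299.

0.8299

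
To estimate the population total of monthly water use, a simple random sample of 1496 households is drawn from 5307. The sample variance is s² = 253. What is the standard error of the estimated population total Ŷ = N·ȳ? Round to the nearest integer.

1849

Var(Ŷ) = N²·Var(ȳ) = N²·(1 − n/N)·s²/n.
f = 1496/5307 = 0.28189184; Var(ȳ) = 0.71810816·253/1496 = 0.12144476.
Var(Ŷ) = 5307² · 0.12144476 = 3.4204005 × 10^6.
SE(Ŷ) = √(3.4204005 × 10^6) = 1849.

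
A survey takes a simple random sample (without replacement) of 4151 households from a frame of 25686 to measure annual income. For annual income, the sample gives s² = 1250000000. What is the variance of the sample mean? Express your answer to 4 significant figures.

Under SRS without replacement, Var(ȳ) = (1 − f)·s²/n with f = n/N = 4151/25686 = 0.16160554.
Var(ȳ) = (1 − 0.16160554)·1250000000/4151 = 0.83839446·301132.26 = 252467.62.

252500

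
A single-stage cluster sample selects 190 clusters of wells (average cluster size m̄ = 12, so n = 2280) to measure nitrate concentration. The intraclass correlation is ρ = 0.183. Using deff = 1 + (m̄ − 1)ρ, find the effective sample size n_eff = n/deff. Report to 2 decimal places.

deff = 1 + (12 − 1)·0.183 = 1 + 2.013 = 3.013.
n_eff = 2280 / 3.013 = 756.72.

756.72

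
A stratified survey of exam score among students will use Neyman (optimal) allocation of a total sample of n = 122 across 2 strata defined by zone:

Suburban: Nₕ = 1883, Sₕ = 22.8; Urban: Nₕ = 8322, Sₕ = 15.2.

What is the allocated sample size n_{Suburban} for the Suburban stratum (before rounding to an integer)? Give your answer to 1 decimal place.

30.9

Neyman allocation: nₕ = n·NₕSₕ / Σⱼ NⱼSⱼ.
Σ NⱼSⱼ = 1883·22.8 + 8322·15.2 = 169426.8.
n_{Suburban} = 122·1883·22.8 / 169426.8 = 30.9.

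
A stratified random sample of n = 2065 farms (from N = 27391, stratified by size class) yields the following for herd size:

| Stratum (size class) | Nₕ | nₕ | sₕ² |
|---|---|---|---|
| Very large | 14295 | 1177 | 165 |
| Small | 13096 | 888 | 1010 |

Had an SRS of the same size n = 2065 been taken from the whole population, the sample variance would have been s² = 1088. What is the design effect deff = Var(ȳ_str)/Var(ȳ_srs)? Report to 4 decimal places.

0.5694

Var(ȳ_str) = Σ Wₕ²(1−fₕ)sₕ²/nₕ with Wₕ = Nₕ/27391:
  Very large: (14295/27391)²·(1−1177/14295)·165/1177 = 0.035038338
  Small: (13096/27391)²·(1−888/13096)·1010/888 = 0.2423683
  → Var(ȳ_str) = 0.27740664.
Var(ȳ_srs) = (1 − 2065/27391)·1088/2065 = 0.48715544.
deff = 0.27740664 / 0.48715544 = 0.5694.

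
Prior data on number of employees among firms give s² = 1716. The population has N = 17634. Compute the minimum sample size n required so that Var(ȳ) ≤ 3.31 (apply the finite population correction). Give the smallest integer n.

504

Without fpc, n₀ = s²/D = 1716/3.31 = 518.4290.
With fpc, (1 − n/N)·s²/n ≤ D requires n ≥ n₀/(1 + n₀/N) = 518.4290/(1 + 518.4290/17634) = 503.6228.
Rounding up, n = 504.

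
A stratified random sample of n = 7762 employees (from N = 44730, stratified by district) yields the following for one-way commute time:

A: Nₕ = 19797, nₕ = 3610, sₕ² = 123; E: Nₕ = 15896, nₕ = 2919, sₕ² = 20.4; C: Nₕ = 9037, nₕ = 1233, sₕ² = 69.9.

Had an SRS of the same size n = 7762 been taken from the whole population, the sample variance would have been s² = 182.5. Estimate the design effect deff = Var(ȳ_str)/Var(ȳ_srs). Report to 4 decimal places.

0.4207

Var(ȳ_str) = Σ Wₕ²(1−fₕ)sₕ²/nₕ with Wₕ = Nₕ/44730:
  A: (19797/44730)²·(1−3610/19797)·123/3610 = 0.0054571496
  E: (15896/44730)²·(1−2919/15896)·20.4/2919 = 7.2054388 × 10^-4
  C: (9037/44730)²·(1−1233/9037)·69.9/1233 = 0.0019982869
  → Var(ȳ_str) = 0.0081759804.
Var(ȳ_srs) = (1 − 7762/44730)·182.5/7762 = 0.019431946.
deff = 0.0081759804 / 0.019431946 = 0.4207.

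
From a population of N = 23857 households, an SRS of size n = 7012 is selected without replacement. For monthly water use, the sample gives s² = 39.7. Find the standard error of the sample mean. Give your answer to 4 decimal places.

0.0632

Under SRS without replacement, Var(ȳ) = (1 − f)·s²/n with f = n/N = 7012/23857 = 0.29391793.
Var(ȳ) = (1 − 0.29391793)·39.7/7012 = 0.70608207·0.0056617228 = 0.0039976409.
SE(ȳ) = √(0.0039976409) = 0.0632.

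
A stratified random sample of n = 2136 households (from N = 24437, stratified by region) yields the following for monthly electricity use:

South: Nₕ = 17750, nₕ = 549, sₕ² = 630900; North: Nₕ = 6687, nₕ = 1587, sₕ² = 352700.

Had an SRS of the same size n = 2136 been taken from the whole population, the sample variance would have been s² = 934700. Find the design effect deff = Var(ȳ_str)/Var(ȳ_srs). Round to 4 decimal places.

Var(ȳ_str) = Σ Wₕ²(1−fₕ)sₕ²/nₕ with Wₕ = Nₕ/24437:
  South: (17750/24437)²·(1−549/17750)·630900/549 = 587.5495
  North: (6687/24437)²·(1−1587/6687)·352700/1587 = 12.692122
  → Var(ȳ_str) = 600.24162.
Var(ȳ_srs) = (1 − 2136/24437)·934700/2136 = 399.34426.
deff = 600.24162 / 399.34426 = 1.5031.

1.5031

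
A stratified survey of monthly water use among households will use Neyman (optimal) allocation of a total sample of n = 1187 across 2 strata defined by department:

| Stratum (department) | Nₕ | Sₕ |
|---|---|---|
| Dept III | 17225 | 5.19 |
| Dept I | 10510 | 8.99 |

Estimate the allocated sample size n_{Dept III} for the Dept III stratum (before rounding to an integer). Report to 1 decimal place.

577.1

Neyman allocation: nₕ = n·NₕSₕ / Σⱼ NⱼSⱼ.
Σ NⱼSⱼ = 17225·5.19 + 10510·8.99 = 183882.65.
n_{Dept III} = 1187·17225·5.19 / 183882.65 = 577.1.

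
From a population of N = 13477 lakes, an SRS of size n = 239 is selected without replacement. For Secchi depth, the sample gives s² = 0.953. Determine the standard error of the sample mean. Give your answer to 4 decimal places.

0.0626

Under SRS without replacement, Var(ȳ) = (1 − f)·s²/n with f = n/N = 239/13477 = 0.01773392.
Var(ȳ) = (1 − 0.01773392)·0.953/239 = 0.98226608·0.0039874477 = 0.0039167346.
SE(ȳ) = √(0.0039167346) = 0.0626.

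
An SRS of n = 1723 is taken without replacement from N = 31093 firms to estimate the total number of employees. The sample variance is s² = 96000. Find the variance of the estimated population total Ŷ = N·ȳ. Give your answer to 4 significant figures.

5.088 × 10^10

Var(Ŷ) = N²·Var(ȳ) = N²·(1 − n/N)·s²/n.
f = 1723/31093 = 0.05541440; Var(ȳ) = 0.94458560·96000/1723 = 52.629261.
Var(Ŷ) = 31093² · 52.629261 = 5.0880635 × 10^10.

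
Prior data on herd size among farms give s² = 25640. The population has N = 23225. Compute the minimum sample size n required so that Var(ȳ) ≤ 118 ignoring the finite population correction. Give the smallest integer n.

Without fpc, n₀ = s²/D = 25640/118 = 217.2881.
Rounding up, n = 218.

218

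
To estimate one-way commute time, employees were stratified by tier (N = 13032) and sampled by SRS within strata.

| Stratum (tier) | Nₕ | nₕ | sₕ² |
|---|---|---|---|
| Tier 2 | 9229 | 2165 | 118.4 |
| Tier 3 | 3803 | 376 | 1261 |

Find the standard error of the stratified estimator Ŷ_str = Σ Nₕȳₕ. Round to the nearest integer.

6876

Var(Ŷ_str) = Σₕ Nₕ²(1 − fₕ)sₕ²/nₕ.
Tier 2: 9229²·(1 − 2165/9229)·118.4/2165 = 3.5653251 × 10^6.
Tier 3: 3803²·(1 − 376/3803)·1261/376 = 4.3708678 × 10^7.
Sum = 4.7274003 × 10^7.
SE = √(4.7274003 × 10^7) = 6876.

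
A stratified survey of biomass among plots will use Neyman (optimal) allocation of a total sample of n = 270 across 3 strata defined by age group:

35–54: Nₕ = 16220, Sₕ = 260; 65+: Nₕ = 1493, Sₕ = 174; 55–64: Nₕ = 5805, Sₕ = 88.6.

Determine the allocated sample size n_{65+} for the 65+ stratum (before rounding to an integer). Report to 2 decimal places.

14.05

Neyman allocation: nₕ = n·NₕSₕ / Σⱼ NⱼSⱼ.
Σ NⱼSⱼ = 16220·260 + 1493·174 + 5805·88.6 = 4.991305 × 10^6.
n_{65+} = 270·1493·174 / (4.991305 × 10^6) = 14.05.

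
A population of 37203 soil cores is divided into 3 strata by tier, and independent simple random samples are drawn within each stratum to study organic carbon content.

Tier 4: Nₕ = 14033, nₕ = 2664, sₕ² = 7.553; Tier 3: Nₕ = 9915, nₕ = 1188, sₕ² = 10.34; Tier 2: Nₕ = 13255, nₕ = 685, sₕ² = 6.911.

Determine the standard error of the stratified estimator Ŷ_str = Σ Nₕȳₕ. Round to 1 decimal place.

1699.0

Var(Ŷ_str) = Σₕ Nₕ²(1 − fₕ)sₕ²/nₕ.
Tier 4: 14033²·(1 − 2664/14033)·7.553/2664 = 452332.77.
Tier 3: 9915²·(1 − 1188/9915)·10.34/1188 = 753115.86.
Tier 2: 13255²·(1 − 685/13255)·6.911/685 = 1.6809908 × 10^6.
Sum = 2.8864394 × 10^6.
SE = √(2.8864394 × 10^6) = 1699.0.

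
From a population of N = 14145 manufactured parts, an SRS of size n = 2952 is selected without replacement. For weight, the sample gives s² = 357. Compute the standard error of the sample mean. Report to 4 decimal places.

Under SRS without replacement, Var(ȳ) = (1 − f)·s²/n with f = n/N = 2952/14145 = 0.20869565.
Var(ȳ) = (1 − 0.20869565)·357/2952 = 0.79130435·0.12093496 = 0.095696359.
SE(ȳ) = √(0.095696359) = 0.3093.

0.3093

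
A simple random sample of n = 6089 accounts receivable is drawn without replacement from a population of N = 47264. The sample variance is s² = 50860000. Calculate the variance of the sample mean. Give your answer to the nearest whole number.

Under SRS without replacement, Var(ȳ) = (1 − f)·s²/n with f = n/N = 6089/47264 = 0.12882955.
Var(ȳ) = (1 − 0.12882955)·50860000/6089 = 0.87117045·8352.7673 = 7276.684.

7277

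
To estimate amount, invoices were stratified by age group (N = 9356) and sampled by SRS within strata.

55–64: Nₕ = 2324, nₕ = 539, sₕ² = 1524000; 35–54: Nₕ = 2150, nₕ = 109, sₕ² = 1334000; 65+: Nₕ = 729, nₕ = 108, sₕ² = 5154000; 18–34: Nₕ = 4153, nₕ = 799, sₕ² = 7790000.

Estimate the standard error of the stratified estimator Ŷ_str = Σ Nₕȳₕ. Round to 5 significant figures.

472060

Var(Ŷ_str) = Σₕ Nₕ²(1 − fₕ)sₕ²/nₕ.
55–64: 2324²·(1 − 539/2324)·1524000/539 = 1.1729258 × 10^10.
35–54: 2150²·(1 − 109/2150)·1334000/109 = 5.3704515 × 10^10.
65+: 729²·(1 − 108/729)·5154000/108 = 2.160428 × 10^10.
18–34: 4153²·(1 − 799/4153)·7790000/799 = 1.3580497 × 10^11.
Sum = 2.2284302 × 10^11.
SE = √(2.2284302 × 10^11) = 472060.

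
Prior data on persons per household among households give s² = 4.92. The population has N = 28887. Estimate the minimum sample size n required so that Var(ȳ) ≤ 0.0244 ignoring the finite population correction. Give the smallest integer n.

202

Without fpc, n₀ = s²/D = 4.92/0.0244 = 201.6393.
Rounding up, n = 202.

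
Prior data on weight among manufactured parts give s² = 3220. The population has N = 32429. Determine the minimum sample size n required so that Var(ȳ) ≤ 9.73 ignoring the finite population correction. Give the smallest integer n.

331

Without fpc, n₀ = s²/D = 3220/9.73 = 330.9353.
Rounding up, n = 331.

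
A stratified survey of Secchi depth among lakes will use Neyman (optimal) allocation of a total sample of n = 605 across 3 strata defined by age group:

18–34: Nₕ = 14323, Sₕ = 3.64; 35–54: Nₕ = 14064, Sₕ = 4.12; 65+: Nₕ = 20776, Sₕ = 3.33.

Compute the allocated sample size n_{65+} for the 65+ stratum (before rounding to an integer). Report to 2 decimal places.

233.49

Neyman allocation: nₕ = n·NₕSₕ / Σⱼ NⱼSⱼ.
Σ NⱼSⱼ = 14323·3.64 + 14064·4.12 + 20776·3.33 = 179263.48.
n_{65+} = 605·20776·3.33 / 179263.48 = 233.49.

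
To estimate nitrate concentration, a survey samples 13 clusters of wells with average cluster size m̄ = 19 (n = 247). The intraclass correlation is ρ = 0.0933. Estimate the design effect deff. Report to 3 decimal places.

deff = 1 + (19 − 1)·0.0933 = 1 + 1.6794 = 2.6794.

2.679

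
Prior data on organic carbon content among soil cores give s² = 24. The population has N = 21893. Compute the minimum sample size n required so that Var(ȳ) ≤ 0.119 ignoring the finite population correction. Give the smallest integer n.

Without fpc, n₀ = s²/D = 24/0.119 = 201.6807.
Rounding up, n = 202.

202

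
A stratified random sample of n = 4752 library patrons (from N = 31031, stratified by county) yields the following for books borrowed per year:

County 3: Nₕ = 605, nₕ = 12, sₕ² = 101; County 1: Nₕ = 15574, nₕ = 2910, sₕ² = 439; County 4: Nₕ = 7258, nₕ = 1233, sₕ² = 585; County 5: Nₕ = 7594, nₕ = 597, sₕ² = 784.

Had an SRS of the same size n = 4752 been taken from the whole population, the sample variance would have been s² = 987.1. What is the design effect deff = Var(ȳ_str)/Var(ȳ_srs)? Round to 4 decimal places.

0.7279

Var(ȳ_str) = Σ Wₕ²(1−fₕ)sₕ²/nₕ with Wₕ = Nₕ/31031:
  County 3: (605/31031)²·(1−12/605)·101/12 = 0.0031358744
  County 1: (15574/31031)²·(1−2910/15574)·439/2910 = 0.030899472
  County 4: (7258/31031)²·(1−1233/7258)·585/1233 = 0.021546427
  County 5: (7594/31031)²·(1−597/7594)·784/597 = 0.072465727
  → Var(ȳ_str) = 0.1280475.
Var(ȳ_srs) = (1 − 4752/31031)·987.1/4752 = 0.17591294.
deff = 0.1280475 / 0.17591294 = 0.7279.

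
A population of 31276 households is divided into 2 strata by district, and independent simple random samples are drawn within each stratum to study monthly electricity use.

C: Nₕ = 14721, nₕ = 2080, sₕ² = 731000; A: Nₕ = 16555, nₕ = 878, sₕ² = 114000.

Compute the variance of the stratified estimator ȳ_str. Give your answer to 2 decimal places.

Var(ȳ_str) = Σₕ Wₕ²(1 − fₕ)sₕ²/nₕ with Wₕ = Nₕ/N, N = 31276.
C: Wₕ = 0.47068039; term = 0.47068039²·(1 − 0.14129475)·731000/2080 = 66.857538.
A: Wₕ = 0.52931961; term = 0.52931961²·(1 − 0.05303534)·114000/878 = 34.449274.
Sum = 101.30681.

101.31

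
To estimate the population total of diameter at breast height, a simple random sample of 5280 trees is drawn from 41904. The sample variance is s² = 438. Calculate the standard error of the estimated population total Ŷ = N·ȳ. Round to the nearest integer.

11283

Var(Ŷ) = N²·Var(ȳ) = N²·(1 − n/N)·s²/n.
f = 5280/41904 = 0.12600229; Var(ȳ) = 0.87399771·438/5280 = 0.072502083.
Var(Ŷ) = 41904² · 0.072502083 = 1.2730969 × 10^8.
SE(Ŷ) = √(1.2730969 × 10^8) = 11283.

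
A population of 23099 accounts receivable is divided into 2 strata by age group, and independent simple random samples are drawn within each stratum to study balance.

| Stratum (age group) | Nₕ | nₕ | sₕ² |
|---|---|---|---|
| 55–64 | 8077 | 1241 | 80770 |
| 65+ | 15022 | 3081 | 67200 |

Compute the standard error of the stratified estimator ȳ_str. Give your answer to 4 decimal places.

Var(ȳ_str) = Σₕ Wₕ²(1 − fₕ)sₕ²/nₕ with Wₕ = Nₕ/N, N = 23099.
55–64: Wₕ = 0.34966882; term = 0.34966882²·(1 − 0.15364616)·80770/1241 = 6.7351005.
65+: Wₕ = 0.65033118; term = 0.65033118²·(1 − 0.20509919)·67200/3081 = 7.3326283.
Sum = 14.067729.
SE = √(14.067729) = 3.7507.

3.7507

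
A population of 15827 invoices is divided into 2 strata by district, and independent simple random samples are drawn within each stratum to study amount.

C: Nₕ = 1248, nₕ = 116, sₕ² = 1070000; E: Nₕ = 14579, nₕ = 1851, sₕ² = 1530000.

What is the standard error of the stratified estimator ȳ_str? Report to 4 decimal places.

Var(ȳ_str) = Σₕ Wₕ²(1 − fₕ)sₕ²/nₕ with Wₕ = Nₕ/N, N = 15827.
C: Wₕ = 0.07885259; term = 0.07885259²·(1 − 0.09294872)·1070000/116 = 52.022306.
E: Wₕ = 0.92114741; term = 0.92114741²·(1 − 0.12696344)·1530000/1851 = 612.31614.
Sum = 664.33845.
SE = √(664.33845) = 25.7748.

25.7748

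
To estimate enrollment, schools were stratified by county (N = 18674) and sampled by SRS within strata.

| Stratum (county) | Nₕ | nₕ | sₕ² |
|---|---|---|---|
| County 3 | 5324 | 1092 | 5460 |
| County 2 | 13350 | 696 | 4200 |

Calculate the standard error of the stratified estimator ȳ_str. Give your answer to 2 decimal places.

1.80

Var(ȳ_str) = Σₕ Wₕ²(1 − fₕ)sₕ²/nₕ with Wₕ = Nₕ/N, N = 18674.
County 3: Wₕ = 0.28510228; term = 0.28510228²·(1 − 0.20510894)·5460/1092 = 0.32305689.
County 2: Wₕ = 0.71489772; term = 0.71489772²·(1 − 0.05213483)·4200/696 = 2.9233071.
Sum = 3.246364.
SE = √(3.246364) = 1.80.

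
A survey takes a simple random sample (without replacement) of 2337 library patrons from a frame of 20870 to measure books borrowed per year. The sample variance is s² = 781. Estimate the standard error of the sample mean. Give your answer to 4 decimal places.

Under SRS without replacement, Var(ȳ) = (1 − f)·s²/n with f = n/N = 2337/20870 = 0.11197892.
Var(ȳ) = (1 − 0.11197892)·781/2337 = 0.88802108·0.33418913 = 0.29676699.
SE(ȳ) = √(0.29676699) = 0.5448.

0.5448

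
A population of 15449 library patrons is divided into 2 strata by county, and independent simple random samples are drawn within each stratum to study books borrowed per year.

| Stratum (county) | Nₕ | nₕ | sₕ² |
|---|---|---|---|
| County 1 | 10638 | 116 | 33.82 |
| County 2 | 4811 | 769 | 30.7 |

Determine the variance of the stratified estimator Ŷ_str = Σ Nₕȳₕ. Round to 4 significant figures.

Var(Ŷ_str) = Σₕ Nₕ²(1 − fₕ)sₕ²/nₕ.
County 1: 10638²·(1 − 116/10638)·33.82/116 = 3.263427 × 10^7.
County 2: 4811²·(1 − 769/4811)·30.7/769 = 776325.23.
Sum = 3.3410595 × 10^7.

3.341 × 10^7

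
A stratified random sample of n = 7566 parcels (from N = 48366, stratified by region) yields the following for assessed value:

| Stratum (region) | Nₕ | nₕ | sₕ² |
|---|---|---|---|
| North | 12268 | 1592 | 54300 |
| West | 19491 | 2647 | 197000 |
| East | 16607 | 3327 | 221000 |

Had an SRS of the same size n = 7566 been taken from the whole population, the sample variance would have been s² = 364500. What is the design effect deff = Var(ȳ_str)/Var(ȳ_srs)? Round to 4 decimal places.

Var(ȳ_str) = Σ Wₕ²(1−fₕ)sₕ²/nₕ with Wₕ = Nₕ/48366:
  North: (12268/48366)²·(1−1592/12268)·54300/1592 = 1.9096719
  West: (19491/48366)²·(1−2647/19491)·197000/2647 = 10.445069
  East: (16607/48366)²·(1−3327/16607)·221000/3327 = 6.2625094
  → Var(ȳ_str) = 18.61725.
Var(ȳ_srs) = (1 − 7566/48366)·364500/7566 = 40.639765.
deff = 18.61725 / 40.639765 = 0.4581.

0.4581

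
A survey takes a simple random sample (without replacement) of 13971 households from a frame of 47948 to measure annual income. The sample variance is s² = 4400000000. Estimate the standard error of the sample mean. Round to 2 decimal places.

472.41

Under SRS without replacement, Var(ȳ) = (1 − f)·s²/n with f = n/N = 13971/47948 = 0.29137816.
Var(ȳ) = (1 − 0.29137816)·4400000000/13971 = 0.70862184·314938.09 = 223172.01.
SE(ȳ) = √(223172.01) = 472.41.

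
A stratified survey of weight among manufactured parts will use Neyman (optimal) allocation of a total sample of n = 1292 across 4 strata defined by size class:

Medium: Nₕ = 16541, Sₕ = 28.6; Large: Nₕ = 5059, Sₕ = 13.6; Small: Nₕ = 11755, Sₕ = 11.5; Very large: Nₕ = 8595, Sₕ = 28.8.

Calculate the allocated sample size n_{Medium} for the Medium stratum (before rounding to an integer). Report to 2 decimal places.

Neyman allocation: nₕ = n·NₕSₕ / Σⱼ NⱼSⱼ.
Σ NⱼSⱼ = 16541·28.6 + 5059·13.6 + 11755·11.5 + 8595·28.8 = 924593.5.
n_{Medium} = 1292·16541·28.6 / 924593.5 = 661.06.

661.06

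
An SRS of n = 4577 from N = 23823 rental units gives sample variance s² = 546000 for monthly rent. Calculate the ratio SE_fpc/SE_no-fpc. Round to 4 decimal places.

f = n/N = 4577/23823 = 0.19212526.
SE_no-fpc = √(s²/n) = 10.922093; SE_fpc = √((1−f)s²/n) = 9.8169794.
Ratio = √(1−f) = 0.89881853.

0.8988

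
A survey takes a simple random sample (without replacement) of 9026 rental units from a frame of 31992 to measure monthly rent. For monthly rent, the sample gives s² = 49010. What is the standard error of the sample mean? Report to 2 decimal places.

1.97

Under SRS without replacement, Var(ȳ) = (1 − f)·s²/n with f = n/N = 9026/31992 = 0.28213303.
Var(ȳ) = (1 − 0.28213303)·49010/9026 = 0.71786697·5.4298693 = 3.8979238.
SE(ȳ) = √(3.8979238) = 1.97.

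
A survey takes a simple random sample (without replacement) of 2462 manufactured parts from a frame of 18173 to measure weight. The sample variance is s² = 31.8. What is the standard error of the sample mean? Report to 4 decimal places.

0.1057

Under SRS without replacement, Var(ȳ) = (1 − f)·s²/n with f = n/N = 2462/18173 = 0.13547571.
Var(ȳ) = (1 − 0.13547571)·31.8/2462 = 0.86452429·0.012916328 = 0.01116648.
SE(ȳ) = √(0.01116648) = 0.1057.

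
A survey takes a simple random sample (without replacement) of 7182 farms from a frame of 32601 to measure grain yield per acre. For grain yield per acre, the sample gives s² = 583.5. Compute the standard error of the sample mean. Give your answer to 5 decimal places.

0.25169

Under SRS without replacement, Var(ȳ) = (1 − f)·s²/n with f = n/N = 7182/32601 = 0.22029999.
Var(ȳ) = (1 − 0.22029999)·583.5/7182 = 0.77970001·0.081244779 = 0.063346555.
SE(ȳ) = √(0.063346555) = 0.25169.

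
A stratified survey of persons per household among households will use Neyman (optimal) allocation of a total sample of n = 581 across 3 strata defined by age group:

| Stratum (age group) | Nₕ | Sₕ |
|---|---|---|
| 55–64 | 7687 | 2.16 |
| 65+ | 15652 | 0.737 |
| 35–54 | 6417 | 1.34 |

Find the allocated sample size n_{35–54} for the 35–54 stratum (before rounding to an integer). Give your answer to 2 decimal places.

135.99

Neyman allocation: nₕ = n·NₕSₕ / Σⱼ NⱼSⱼ.
Σ NⱼSⱼ = 7687·2.16 + 15652·0.737 + 6417·1.34 = 36738.224.
n_{35–54} = 581·6417·1.34 / 36738.224 = 135.99.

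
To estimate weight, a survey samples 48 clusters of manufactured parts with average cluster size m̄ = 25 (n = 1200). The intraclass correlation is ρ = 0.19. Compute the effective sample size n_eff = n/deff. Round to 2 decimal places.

deff = 1 + (25 − 1)·0.19 = 1 + 4.56 = 5.56.
n_eff = 1200 / 5.56 = 215.83.

215.83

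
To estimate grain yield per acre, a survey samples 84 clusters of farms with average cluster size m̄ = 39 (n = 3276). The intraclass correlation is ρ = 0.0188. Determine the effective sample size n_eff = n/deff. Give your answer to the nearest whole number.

1911

deff = 1 + (39 − 1)·0.0188 = 1 + 0.7144 = 1.7144.
n_eff = 3276 / 1.7144 = 1911.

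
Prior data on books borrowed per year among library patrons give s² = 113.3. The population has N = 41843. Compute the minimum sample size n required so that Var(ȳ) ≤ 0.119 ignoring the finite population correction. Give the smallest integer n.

Without fpc, n₀ = s²/D = 113.3/0.119 = 952.1008.
Rounding up, n = 953.

953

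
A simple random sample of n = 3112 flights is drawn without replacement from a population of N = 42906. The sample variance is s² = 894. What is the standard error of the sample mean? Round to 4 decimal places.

0.5162

Under SRS without replacement, Var(ȳ) = (1 − f)·s²/n with f = n/N = 3112/42906 = 0.07253065.
Var(ȳ) = (1 − 0.07253065)·894/3112 = 0.92746935·0.28727506 = 0.26643882.
SE(ȳ) = √(0.26643882) = 0.5162.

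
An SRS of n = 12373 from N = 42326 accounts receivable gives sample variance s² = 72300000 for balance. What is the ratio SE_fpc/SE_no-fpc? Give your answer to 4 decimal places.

f = n/N = 12373/42326 = 0.29232623.
SE_no-fpc = √(s²/n) = 76.44193; SE_fpc = √((1−f)s²/n) = 64.305511.
Ratio = √(1−f) = 0.84123348.

0.8412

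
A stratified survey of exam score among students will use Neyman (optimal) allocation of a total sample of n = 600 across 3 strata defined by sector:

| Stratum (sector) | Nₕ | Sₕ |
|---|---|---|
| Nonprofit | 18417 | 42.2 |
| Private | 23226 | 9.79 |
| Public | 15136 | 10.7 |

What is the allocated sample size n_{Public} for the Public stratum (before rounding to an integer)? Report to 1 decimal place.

83.3

Neyman allocation: nₕ = n·NₕSₕ / Σⱼ NⱼSⱼ.
Σ NⱼSⱼ = 18417·42.2 + 23226·9.79 + 15136·10.7 = 1.1665351 × 10^6.
n_{Public} = 600·15136·10.7 / (1.1665351 × 10^6) = 83.3.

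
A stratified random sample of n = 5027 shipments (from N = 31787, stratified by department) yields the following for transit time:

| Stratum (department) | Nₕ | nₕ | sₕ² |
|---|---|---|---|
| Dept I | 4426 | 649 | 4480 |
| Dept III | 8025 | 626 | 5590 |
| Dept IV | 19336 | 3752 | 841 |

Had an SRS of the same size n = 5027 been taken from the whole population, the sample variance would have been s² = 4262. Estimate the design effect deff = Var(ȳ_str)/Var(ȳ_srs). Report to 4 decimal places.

0.9889

Var(ȳ_str) = Σ Wₕ²(1−fₕ)sₕ²/nₕ with Wₕ = Nₕ/31787:
  Dept I: (4426/31787)²·(1−649/4426)·4480/649 = 0.11420697
  Dept III: (8025/31787)²·(1−626/8025)·5590/626 = 0.52475485
  Dept IV: (19336/31787)²·(1−3752/19336)·841/3752 = 0.066846652
  → Var(ȳ_str) = 0.70580847.
Var(ȳ_srs) = (1 − 5027/31787)·4262/5027 = 0.71374179.
deff = 0.70580847 / 0.71374179 = 0.9889.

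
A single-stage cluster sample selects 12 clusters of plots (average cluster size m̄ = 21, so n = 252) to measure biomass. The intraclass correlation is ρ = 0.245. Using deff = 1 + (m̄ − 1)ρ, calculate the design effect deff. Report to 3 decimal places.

deff = 1 + (21 − 1)·0.245 = 1 + 4.9 = 5.9.

5.900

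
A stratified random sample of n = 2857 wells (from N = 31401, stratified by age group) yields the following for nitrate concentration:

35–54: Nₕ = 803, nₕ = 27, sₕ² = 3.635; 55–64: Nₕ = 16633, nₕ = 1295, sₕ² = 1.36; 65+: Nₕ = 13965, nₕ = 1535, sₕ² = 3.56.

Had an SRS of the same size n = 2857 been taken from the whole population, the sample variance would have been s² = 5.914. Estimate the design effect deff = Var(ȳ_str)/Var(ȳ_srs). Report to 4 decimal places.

0.4066

Var(ȳ_str) = Σ Wₕ²(1−fₕ)sₕ²/nₕ with Wₕ = Nₕ/31401:
  35–54: (803/31401)²·(1−27/803)·3.635/27 = 8.5080681 × 10^-5
  55–64: (16633/31401)²·(1−1295/16633)·1.36/1295 = 2.7171994 × 10^-4
  65+: (13965/31401)²·(1−1535/13965)·3.56/1535 = 4.0828811 × 10^-4
  → Var(ȳ_str) = 7.6508873 × 10^-4.
Var(ȳ_srs) = (1 − 2857/31401)·5.914/2857 = 0.0018816655.
deff = (7.6508873 × 10^-4) / 0.0018816655 = 0.4066.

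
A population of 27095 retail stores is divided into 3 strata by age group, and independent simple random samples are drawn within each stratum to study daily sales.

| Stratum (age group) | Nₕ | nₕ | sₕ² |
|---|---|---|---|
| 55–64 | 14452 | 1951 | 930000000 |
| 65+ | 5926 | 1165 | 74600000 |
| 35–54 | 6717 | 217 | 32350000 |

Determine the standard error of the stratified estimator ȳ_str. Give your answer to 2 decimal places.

358.65

Var(ȳ_str) = Σₕ Wₕ²(1 − fₕ)sₕ²/nₕ with Wₕ = Nₕ/N, N = 27095.
55–64: Wₕ = 0.53338254; term = 0.53338254²·(1 − 0.13499862)·930000000/1951 = 117305.96.
65+: Wₕ = 0.21871194; term = 0.21871194²·(1 − 0.19659129)·74600000/1165 = 2460.9026.
35–54: Wₕ = 0.24790552; term = 0.24790552²·(1 − 0.03230609)·32350000/217 = 8865.9432.
Sum = 128632.81.
SE = √(128632.81) = 358.65.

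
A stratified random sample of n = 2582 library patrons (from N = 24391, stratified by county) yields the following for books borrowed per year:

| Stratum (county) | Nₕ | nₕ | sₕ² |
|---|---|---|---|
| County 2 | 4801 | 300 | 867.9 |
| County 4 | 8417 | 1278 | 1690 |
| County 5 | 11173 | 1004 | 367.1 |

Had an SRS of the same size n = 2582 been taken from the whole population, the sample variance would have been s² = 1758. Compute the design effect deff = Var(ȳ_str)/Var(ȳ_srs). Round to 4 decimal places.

Var(ȳ_str) = Σ Wₕ²(1−fₕ)sₕ²/nₕ with Wₕ = Nₕ/24391:
  County 2: (4801/24391)²·(1−300/4801)·867.9/300 = 0.10508239
  County 4: (8417/24391)²·(1−1278/8417)·1690/1278 = 0.13356459
  County 5: (11173/24391)²·(1−1004/11173)·367.1/1004 = 0.069829592
  → Var(ȳ_str) = 0.30847657.
Var(ȳ_srs) = (1 − 2582/24391)·1758/2582 = 0.60879178.
deff = 0.30847657 / 0.60879178 = 0.5067.

0.5067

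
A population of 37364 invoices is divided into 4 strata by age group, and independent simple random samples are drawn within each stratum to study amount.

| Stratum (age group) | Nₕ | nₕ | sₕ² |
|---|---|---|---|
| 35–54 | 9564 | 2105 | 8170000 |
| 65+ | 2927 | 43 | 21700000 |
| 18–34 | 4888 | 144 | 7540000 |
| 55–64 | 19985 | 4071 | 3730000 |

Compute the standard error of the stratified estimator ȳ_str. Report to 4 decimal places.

65.7890

Var(ȳ_str) = Σₕ Wₕ²(1 − fₕ)sₕ²/nₕ with Wₕ = Nₕ/N, N = 37364.
35–54: Wₕ = 0.25596831; term = 0.25596831²·(1 − 0.22009619)·8170000/2105 = 198.32771.
65+: Wₕ = 0.07833744; term = 0.07833744²·(1 − 0.01469081)·21700000/43 = 3051.4238.
18–34: Wₕ = 0.13082111; term = 0.13082111²·(1 − 0.02945990)·7540000/144 = 869.71709.
55–64: Wₕ = 0.53487314; term = 0.53487314²·(1 − 0.20370278)·3730000/4071 = 208.72982.
Sum = 4328.1984.
SE = √(4328.1984) = 65.7890.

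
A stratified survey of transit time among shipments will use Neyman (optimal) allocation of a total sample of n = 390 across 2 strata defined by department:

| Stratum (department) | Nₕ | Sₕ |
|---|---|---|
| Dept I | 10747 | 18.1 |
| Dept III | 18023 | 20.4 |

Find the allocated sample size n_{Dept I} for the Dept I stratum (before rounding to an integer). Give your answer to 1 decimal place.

Neyman allocation: nₕ = n·NₕSₕ / Σⱼ NⱼSⱼ.
Σ NⱼSⱼ = 10747·18.1 + 18023·20.4 = 562189.9.
n_{Dept I} = 390·10747·18.1 / 562189.9 = 134.9.

134.9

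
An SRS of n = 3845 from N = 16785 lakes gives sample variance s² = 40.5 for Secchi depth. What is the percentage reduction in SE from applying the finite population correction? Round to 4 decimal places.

12.1976

f = n/N = 3845/16785 = 0.22907358.
SE_no-fpc = √(s²/n) = 0.10263118; SE_fpc = √((1−f)s²/n) = 0.090112659.
Ratio = √(1−f) = 0.87802416. Reduction = 100·(1 − 0.87802416) = 12.1976%.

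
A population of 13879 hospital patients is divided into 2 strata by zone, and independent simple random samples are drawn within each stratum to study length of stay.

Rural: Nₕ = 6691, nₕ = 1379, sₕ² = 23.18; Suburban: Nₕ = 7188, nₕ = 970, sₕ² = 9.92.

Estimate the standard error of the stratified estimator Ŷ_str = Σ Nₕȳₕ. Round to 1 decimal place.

1026.9

Var(Ŷ_str) = Σₕ Nₕ²(1 − fₕ)sₕ²/nₕ.
Rural: 6691²·(1 − 1379/6691)·23.18/1379 = 597445.46.
Suburban: 7188²·(1 − 970/7188)·9.92/970 = 457086.85.
Sum = 1.0545323 × 10^6.
SE = √(1.0545323 × 10^6) = 1026.9.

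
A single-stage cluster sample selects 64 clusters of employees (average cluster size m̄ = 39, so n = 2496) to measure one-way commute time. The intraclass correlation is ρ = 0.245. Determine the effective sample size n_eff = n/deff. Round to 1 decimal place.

deff = 1 + (39 − 1)·0.245 = 1 + 9.31 = 10.31.
n_eff = 2496 / 10.31 = 242.1.

242.1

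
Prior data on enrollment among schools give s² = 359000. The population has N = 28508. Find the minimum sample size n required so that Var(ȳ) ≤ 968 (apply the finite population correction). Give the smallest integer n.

Without fpc, n₀ = s²/D = 359000/968 = 370.8678.
With fpc, (1 − n/N)·s²/n ≤ D requires n ≥ n₀/(1 + n₀/N) = 370.8678/(1 + 370.8678/28508) = 366.1050.
Rounding up, n = 367.

367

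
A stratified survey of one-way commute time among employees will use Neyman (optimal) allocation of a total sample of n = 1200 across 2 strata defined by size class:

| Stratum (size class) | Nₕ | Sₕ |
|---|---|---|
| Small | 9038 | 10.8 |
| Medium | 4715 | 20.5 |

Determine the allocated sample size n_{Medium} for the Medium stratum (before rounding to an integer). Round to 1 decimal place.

597.1

Neyman allocation: nₕ = n·NₕSₕ / Σⱼ NⱼSⱼ.
Σ NⱼSⱼ = 9038·10.8 + 4715·20.5 = 194267.9.
n_{Medium} = 1200·4715·20.5 / 194267.9 = 597.1.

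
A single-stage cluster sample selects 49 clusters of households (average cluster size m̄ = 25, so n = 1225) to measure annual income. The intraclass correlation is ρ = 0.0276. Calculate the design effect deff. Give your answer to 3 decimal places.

1.662

deff = 1 + (25 − 1)·0.0276 = 1 + 0.6624 = 1.6624.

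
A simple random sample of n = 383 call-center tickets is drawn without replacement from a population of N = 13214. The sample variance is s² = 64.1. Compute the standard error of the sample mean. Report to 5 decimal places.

Under SRS without replacement, Var(ȳ) = (1 − f)·s²/n with f = n/N = 383/13214 = 0.02898441.
Var(ȳ) = (1 − 0.02898441)·64.1/383 = 0.97101559·0.16736292 = 0.16251201.
SE(ȳ) = √(0.16251201) = 0.40313.

0.40313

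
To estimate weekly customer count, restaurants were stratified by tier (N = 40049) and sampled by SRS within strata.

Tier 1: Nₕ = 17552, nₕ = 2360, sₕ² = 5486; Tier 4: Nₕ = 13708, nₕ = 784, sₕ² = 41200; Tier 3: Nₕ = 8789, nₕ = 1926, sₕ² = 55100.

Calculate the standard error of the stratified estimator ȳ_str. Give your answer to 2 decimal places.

2.70

Var(ȳ_str) = Σₕ Wₕ²(1 − fₕ)sₕ²/nₕ with Wₕ = Nₕ/N, N = 40049.
Tier 1: Wₕ = 0.43826313; term = 0.43826313²·(1 − 0.13445761)·5486/2360 = 0.38645774.
Tier 4: Wₕ = 0.34228071; term = 0.34228071²·(1 − 0.05719288)·41200/784 = 5.8045539.
Tier 3: Wₕ = 0.21945617; term = 0.21945617²·(1 − 0.21913756)·55100/1926 = 1.0758839.
Sum = 7.2668955.
SE = √(7.2668955) = 2.70.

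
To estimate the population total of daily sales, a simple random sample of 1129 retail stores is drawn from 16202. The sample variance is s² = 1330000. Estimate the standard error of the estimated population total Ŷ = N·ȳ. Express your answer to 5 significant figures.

536370

Var(Ŷ) = N²·Var(ȳ) = N²·(1 − n/N)·s²/n.
f = 1129/16202 = 0.06968276; Var(ȳ) = 0.93031724·1330000/1129 = 1095.945.
Var(Ŷ) = 16202² · 1095.945 = 2.8769083 × 10^11.
SE(Ŷ) = √(2.8769083 × 10^11) = 536370.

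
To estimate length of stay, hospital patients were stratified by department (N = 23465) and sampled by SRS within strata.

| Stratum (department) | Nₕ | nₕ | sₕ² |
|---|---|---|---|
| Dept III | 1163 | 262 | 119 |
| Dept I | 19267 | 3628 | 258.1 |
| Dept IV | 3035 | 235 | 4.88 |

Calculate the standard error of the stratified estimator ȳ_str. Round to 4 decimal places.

0.2003

Var(ȳ_str) = Σₕ Wₕ²(1 − fₕ)sₕ²/nₕ with Wₕ = Nₕ/N, N = 23465.
Dept III: Wₕ = 0.04956318; term = 0.04956318²·(1 − 0.22527945)·119/262 = 8.6438866 × 10^-4.
Dept I: Wₕ = 0.82109525; term = 0.82109525²·(1 − 0.18830124)·258.1/3628 = 0.038931639.
Dept IV: Wₕ = 0.12934157; term = 0.12934157²·(1 − 0.07742998)·4.88/235 = 3.2049966 × 10^-4.
Sum = 0.040116527.
SE = √(0.040116527) = 0.2003.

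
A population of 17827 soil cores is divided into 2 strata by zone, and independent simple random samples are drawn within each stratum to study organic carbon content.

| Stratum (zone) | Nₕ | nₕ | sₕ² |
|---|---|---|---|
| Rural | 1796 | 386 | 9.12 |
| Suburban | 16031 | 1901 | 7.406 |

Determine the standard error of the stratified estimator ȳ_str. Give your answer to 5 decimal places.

0.05445

Var(ȳ_str) = Σₕ Wₕ²(1 − fₕ)sₕ²/nₕ with Wₕ = Nₕ/N, N = 17827.
Rural: Wₕ = 0.10074606; term = 0.10074606²·(1 − 0.21492205)·9.12/386 = 1.8826797 × 10^-4.
Suburban: Wₕ = 0.89925394; term = 0.89925394²·(1 − 0.11858275)·7.406/1901 = 0.0027768207.
Sum = 0.0029650887.
SE = √(0.0029650887) = 0.05445.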